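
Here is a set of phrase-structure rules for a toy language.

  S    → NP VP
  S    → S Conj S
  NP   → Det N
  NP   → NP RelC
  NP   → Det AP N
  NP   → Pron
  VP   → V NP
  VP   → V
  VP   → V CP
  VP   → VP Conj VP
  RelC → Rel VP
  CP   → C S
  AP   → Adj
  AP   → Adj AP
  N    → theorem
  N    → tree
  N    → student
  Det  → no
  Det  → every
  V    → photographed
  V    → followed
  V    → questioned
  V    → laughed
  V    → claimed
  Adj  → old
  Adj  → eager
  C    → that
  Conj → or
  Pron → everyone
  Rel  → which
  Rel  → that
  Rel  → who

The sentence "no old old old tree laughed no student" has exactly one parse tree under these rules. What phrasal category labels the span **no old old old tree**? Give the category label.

NP

[S [NP [Det no] [AP [Adj old] [AP [Adj old] [AP [Adj old]]]] [N tree]] [VP [V laughed] [NP [Det no] [N student]]]]
The span 'no old old old tree' is the NP node built by NP → Det AP N.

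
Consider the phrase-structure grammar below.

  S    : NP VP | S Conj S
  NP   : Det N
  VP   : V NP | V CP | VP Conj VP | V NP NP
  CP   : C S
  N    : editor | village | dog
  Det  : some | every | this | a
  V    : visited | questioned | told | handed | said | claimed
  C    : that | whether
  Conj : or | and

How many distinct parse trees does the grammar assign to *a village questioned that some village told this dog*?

1

[S [NP [Det a] [N village]] [VP [V questioned] [CP [C that] [S [NP [Det some] [N village]] [VP [V told] [NP [Det this] [N dog]]]]]]]
No rule offers an alternative attachment or grouping for any span, so this is the only derivation.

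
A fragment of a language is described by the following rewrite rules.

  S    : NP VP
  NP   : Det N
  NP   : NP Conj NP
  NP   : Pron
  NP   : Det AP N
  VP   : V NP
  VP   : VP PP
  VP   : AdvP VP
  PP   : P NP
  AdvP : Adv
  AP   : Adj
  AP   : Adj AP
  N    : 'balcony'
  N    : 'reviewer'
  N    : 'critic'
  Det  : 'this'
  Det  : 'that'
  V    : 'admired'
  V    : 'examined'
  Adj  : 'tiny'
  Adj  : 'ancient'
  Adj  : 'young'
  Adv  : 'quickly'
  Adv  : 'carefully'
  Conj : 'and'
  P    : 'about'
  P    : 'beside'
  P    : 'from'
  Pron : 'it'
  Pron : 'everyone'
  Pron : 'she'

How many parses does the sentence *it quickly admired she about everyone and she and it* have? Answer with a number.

Two of the 4 distinct bracketings:
[S [NP [Pron it]] [VP [VP [AdvP [Adv quickly]] [VP [V admired] [NP [Pron she]]]] [PP [P about] [NP [NP [Pron everyone]] [Conj and] [NP [NP [Pron she]] [Conj and] [NP [Pron it]]]]]]]
[S [NP [Pron it]] [VP [VP [AdvP [Adv quickly]] [VP [V admired] [NP [Pron she]]]] [PP [P about] [NP [NP [NP [Pron everyone]] [Conj and] [NP [Pron she]]] [Conj and] [NP [Pron it]]]]]]
The trees differ in how a recursive rule is bracketed over the same span.

4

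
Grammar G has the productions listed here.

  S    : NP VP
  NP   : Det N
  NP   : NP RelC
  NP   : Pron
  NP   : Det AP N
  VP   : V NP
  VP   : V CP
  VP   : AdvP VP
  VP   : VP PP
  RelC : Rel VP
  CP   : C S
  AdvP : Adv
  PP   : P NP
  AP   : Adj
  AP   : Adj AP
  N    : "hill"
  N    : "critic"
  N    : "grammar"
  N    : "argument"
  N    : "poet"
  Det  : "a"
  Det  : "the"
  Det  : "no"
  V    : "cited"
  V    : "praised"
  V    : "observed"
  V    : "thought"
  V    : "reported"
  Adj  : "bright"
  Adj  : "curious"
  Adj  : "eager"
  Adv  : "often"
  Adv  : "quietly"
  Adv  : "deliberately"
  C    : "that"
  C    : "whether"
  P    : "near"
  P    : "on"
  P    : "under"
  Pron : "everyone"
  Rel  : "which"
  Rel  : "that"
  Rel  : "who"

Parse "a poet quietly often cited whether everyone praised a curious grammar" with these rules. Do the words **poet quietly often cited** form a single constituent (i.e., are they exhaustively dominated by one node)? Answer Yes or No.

[S [NP [Det a] [N poet]] [VP [AdvP [Adv quietly]] [VP [AdvP [Adv often]] [VP [V cited] [CP [C whether] [S [NP [Pron everyone]] [VP [V praised] [NP [Det a] [AP [Adj curious]] [N grammar]]]]]]]]]
The smallest constituent containing 'poet quietly often cited' is the S spanning 'a poet quietly often cited whether everyone praised a curious grammar'; no single node in the tree dominates exactly the given words.

No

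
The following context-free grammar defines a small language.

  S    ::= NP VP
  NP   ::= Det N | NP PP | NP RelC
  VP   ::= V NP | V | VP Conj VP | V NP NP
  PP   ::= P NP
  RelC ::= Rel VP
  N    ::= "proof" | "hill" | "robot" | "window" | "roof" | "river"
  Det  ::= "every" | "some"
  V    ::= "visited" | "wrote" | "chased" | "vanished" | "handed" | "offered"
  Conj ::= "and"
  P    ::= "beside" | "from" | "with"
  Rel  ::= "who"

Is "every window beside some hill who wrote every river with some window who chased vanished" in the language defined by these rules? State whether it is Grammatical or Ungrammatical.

[S [NP [NP [Det every] [N window]] [PP [P beside] [NP [NP [NP [Det some] [N hill]] [RelC [Rel who] [VP [V wrote] [NP [Det every] [N river]]]]] [PP [P with] [NP [NP [Det some] [N window]] [RelC [Rel who] [VP [V chased]]]]]]]] [VP [V vanished]]]
Every word is introduced by a lexical rule and the phrasal rules combine the resulting categories into a single S.

Grammatical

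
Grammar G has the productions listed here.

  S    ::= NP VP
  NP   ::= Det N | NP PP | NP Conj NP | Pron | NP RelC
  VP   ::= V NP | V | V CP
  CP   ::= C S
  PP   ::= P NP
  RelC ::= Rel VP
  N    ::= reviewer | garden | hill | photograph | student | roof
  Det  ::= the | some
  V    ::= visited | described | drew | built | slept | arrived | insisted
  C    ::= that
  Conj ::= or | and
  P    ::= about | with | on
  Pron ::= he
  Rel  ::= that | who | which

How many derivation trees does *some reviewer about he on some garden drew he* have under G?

2

The two bracketings:
[S [NP [NP [Det some] [N reviewer]] [PP [P about] [NP [NP [Pron he]] [PP [P on] [NP [Det some] [N garden]]]]]] [VP [V drew] [NP [Pron he]]]]
[S [NP [NP [NP [Det some] [N reviewer]] [PP [P about] [NP [Pron he]]]] [PP [P on] [NP [Det some] [N garden]]]] [VP [V drew] [NP [Pron he]]]]
The trees differ in how a recursive rule is bracketed over the same span.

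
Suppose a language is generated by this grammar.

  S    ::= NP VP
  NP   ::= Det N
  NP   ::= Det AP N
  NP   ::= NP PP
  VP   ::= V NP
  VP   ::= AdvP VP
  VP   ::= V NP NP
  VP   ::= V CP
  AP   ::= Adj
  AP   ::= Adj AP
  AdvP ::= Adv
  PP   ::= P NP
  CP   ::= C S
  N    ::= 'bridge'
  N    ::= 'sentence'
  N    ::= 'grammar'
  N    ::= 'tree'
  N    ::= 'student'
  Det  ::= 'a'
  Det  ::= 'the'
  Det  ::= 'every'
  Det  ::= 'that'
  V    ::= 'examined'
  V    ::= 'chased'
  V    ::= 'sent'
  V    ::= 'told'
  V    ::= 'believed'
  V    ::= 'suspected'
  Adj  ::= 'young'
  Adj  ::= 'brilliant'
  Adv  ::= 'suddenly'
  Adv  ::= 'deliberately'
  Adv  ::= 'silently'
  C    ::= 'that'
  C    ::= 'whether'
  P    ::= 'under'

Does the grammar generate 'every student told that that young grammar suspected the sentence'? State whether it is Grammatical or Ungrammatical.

[S [NP [Det every] [N student]] [VP [V told] [CP [C that] [S [NP [Det that] [AP [Adj young]] [N grammar]] [VP [V suspected] [NP [Det the] [N sentence]]]]]]]
The bracketing above is licensed at every node by one of the given productions, with S at the root.

Grammatical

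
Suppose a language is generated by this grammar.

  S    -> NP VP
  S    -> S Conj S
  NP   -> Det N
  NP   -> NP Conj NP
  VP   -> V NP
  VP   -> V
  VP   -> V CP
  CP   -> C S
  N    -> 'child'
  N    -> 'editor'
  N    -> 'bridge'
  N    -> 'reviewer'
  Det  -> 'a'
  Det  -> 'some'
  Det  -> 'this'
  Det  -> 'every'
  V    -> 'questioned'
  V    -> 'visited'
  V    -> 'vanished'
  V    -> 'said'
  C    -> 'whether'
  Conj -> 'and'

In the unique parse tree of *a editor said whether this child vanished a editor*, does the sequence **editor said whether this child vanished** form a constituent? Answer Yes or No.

[S [NP [Det a] [N editor]] [VP [V said] [CP [C whether] [S [NP [Det this] [N child]] [VP [V vanished] [NP [Det a] [N editor]]]]]]]
The smallest constituent containing 'editor said whether this child vanished' is the S spanning 'a editor said whether this child vanished a editor'; no single node in the tree dominates exactly the given words.

No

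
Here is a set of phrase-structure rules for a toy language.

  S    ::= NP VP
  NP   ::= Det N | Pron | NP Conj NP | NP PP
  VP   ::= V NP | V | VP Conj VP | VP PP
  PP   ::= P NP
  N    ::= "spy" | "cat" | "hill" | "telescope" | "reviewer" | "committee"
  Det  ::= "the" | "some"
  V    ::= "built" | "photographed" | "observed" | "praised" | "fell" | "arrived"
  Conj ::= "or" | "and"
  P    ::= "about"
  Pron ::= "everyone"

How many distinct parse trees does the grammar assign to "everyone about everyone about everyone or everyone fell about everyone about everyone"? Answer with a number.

Two of the 10 distinct bracketings:
[S [NP [NP [NP [Pron everyone]] [PP [P about] [NP [NP [Pron everyone]] [PP [P about] [NP [Pron everyone]]]]]] [Conj or] [NP [Pron everyone]]] [VP [VP [V fell]] [PP [P about] [NP [NP [Pron everyone]] [PP [P about] [NP [Pron everyone]]]]]]]
[S [NP [NP [NP [Pron everyone]] [PP [P about] [NP [NP [Pron everyone]] [PP [P about] [NP [Pron everyone]]]]]] [Conj or] [NP [Pron everyone]]] [VP [VP [VP [V fell]] [PP [P about] [NP [Pron everyone]]]] [PP [P about] [NP [Pron everyone]]]]]
The trees differ in how a recursive rule is bracketed over the same span.

10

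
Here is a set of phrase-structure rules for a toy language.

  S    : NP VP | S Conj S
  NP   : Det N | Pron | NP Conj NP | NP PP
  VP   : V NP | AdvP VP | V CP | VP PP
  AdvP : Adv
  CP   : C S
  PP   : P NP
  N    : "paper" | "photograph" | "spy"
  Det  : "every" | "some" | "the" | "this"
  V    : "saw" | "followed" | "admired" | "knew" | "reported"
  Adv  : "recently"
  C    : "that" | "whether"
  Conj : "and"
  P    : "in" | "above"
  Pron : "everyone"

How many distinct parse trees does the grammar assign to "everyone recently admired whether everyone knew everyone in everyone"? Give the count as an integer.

Two of the 4 distinct bracketings:
[S [NP [Pron everyone]] [VP [AdvP [Adv recently]] [VP [V admired] [CP [C whether] [S [NP [Pron everyone]] [VP [V knew] [NP [NP [Pron everyone]] [PP [P in] [NP [Pron everyone]]]]]]]]]]
[S [NP [Pron everyone]] [VP [AdvP [Adv recently]] [VP [V admired] [CP [C whether] [S [NP [Pron everyone]] [VP [VP [V knew] [NP [Pron everyone]]] [PP [P in] [NP [Pron everyone]]]]]]]]]
The difference turns on whether NP → NP PP is used at the relevant span, versus an alternative expansion of NP.

4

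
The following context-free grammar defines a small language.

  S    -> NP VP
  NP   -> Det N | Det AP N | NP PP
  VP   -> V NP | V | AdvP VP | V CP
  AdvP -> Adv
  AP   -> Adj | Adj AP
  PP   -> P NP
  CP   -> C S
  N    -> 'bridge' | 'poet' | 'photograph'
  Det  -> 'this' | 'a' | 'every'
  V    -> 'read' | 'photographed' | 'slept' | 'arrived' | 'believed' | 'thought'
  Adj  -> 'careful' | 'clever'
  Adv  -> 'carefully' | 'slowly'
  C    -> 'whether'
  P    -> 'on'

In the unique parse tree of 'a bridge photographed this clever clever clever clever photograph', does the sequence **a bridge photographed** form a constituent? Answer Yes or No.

No

[S [NP [Det a] [N bridge]] [VP [V photographed] [NP [Det this] [AP [Adj clever] [AP [Adj clever] [AP [Adj clever] [AP [Adj clever]]]]] [N photograph]]]]
The smallest constituent containing 'a bridge photographed' is the S spanning 'a bridge photographed this clever clever clever clever photograph'; no single node in the tree dominates exactly the given words.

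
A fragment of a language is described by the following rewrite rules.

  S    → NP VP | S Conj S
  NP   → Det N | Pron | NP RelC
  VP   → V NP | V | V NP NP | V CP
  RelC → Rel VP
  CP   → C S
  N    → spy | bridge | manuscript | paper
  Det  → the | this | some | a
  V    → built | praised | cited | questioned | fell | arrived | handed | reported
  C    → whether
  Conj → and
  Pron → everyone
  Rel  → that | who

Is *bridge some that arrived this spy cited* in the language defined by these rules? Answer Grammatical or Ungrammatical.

A Det word can never sit immediately before a Rel word in any string this grammar generates, so the substring 'some that' rules out a derivation.

Ungrammatical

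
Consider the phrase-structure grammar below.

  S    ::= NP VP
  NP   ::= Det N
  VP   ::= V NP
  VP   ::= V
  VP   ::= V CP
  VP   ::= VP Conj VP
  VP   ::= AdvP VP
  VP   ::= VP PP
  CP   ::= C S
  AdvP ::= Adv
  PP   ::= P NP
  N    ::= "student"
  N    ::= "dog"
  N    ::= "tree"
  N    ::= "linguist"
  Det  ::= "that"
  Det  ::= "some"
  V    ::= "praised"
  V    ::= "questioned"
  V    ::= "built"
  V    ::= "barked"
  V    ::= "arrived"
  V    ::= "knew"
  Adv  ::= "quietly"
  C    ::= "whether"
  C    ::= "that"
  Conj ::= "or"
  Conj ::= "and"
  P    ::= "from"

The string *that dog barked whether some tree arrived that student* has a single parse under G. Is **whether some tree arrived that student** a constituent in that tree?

Yes

[S [NP [Det that] [N dog]] [VP [V barked] [CP [C whether] [S [NP [Det some] [N tree]] [VP [V arrived] [NP [Det that] [N student]]]]]]]
The words 'whether some tree arrived that student' are exhaustively dominated by a single CP node (built by CP → C S), so they form a constituent.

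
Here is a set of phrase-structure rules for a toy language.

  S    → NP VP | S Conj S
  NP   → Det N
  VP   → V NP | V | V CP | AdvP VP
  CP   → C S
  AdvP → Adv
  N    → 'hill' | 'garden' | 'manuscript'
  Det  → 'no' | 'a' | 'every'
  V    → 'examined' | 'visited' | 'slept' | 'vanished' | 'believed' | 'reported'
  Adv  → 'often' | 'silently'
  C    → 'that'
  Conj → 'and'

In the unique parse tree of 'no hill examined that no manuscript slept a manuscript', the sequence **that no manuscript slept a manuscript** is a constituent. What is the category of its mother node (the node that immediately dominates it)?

S
  NP
    Det: no
    N: hill
  VP
    V: examined
    CP
      C: that
      S
        NP
          Det: no
          N: manuscript
        VP
          V: slept
          NP
            Det: a
            N: manuscript
The span 'that no manuscript slept a manuscript' is the CP node built by CP → C S.
Its mother is the VP built by VP → V CP.

VP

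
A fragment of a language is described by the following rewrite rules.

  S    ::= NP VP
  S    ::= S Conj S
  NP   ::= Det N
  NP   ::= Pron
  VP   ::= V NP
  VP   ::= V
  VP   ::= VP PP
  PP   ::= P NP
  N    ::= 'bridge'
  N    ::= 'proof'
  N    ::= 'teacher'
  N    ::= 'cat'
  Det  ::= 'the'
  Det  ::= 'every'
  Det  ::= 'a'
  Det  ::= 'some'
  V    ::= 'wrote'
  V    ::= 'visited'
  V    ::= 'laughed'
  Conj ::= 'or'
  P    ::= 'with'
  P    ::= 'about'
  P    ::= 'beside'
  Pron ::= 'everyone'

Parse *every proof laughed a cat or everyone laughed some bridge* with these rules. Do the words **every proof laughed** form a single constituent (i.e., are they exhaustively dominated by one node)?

No

[S [S [NP [Det every] [N proof]] [VP [V laughed] [NP [Det a] [N cat]]]] [Conj or] [S [NP [Pron everyone]] [VP [V laughed] [NP [Det some] [N bridge]]]]]
The smallest constituent containing 'every proof laughed' is the S spanning 'every proof laughed a cat'; no single node in the tree dominates exactly the given words.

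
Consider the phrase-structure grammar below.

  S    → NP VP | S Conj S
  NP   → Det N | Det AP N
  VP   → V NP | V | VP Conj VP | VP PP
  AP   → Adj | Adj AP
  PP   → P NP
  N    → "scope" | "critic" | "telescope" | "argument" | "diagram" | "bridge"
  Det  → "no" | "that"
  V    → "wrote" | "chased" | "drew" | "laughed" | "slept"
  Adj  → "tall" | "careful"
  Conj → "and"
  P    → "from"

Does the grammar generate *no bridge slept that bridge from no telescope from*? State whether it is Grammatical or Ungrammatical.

For S → NP VP, the only prefix that parses as NP is 'no bridge', but the remainder 'slept that bridge from no telescope from' is not a VP under these rules. The alternative S rule S → S Conj S likewise has no satisfying split.

Ungrammatical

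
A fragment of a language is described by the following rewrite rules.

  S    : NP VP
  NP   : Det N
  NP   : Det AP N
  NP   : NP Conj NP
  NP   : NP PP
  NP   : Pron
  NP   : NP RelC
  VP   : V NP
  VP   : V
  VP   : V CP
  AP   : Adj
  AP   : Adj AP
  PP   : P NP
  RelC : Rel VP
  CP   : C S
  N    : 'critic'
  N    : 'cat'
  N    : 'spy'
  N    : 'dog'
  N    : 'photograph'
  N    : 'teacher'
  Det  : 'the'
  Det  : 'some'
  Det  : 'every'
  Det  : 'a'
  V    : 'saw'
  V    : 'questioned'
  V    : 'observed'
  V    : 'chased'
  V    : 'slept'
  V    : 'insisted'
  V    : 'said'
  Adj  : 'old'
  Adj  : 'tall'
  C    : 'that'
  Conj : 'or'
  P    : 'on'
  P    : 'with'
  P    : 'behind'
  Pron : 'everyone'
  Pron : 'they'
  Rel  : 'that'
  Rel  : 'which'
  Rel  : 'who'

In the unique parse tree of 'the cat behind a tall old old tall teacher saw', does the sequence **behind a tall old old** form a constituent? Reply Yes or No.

No

[S [NP [NP [Det the] [N cat]] [PP [P behind] [NP [Det a] [AP [Adj tall] [AP [Adj old] [AP [Adj old] [AP [Adj tall]]]]] [N teacher]]]] [VP [V saw]]]
The smallest constituent containing 'behind a tall old old' is the PP spanning 'behind a tall old old tall teacher'; no single node in the tree dominates exactly the given words.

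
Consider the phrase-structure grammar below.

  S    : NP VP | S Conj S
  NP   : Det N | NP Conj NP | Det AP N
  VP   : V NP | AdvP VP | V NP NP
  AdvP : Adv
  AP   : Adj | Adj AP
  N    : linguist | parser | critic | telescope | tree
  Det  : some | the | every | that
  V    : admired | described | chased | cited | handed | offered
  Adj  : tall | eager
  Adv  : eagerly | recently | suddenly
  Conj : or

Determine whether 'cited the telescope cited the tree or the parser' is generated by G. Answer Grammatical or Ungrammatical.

Ungrammatical

For S → NP VP, no prefix of the string parses as an NP. The alternative S rule S → S Conj S likewise has no satisfying split.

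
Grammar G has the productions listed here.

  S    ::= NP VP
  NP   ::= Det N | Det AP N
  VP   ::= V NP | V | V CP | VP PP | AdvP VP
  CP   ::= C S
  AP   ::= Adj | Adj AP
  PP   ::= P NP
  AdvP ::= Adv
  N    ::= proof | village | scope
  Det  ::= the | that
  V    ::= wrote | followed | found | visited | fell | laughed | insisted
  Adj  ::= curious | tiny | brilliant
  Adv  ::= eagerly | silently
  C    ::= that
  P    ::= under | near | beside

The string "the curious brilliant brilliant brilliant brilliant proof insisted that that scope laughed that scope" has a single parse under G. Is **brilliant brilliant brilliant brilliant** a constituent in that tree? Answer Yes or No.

[S [NP [Det the] [AP [Adj curious] [AP [Adj brilliant] [AP [Adj brilliant] [AP [Adj brilliant] [AP [Adj brilliant]]]]]] [N proof]] [VP [V insisted] [CP [C that] [S [NP [Det that] [N scope]] [VP [V laughed] [NP [Det that] [N scope]]]]]]]
The words 'brilliant brilliant brilliant brilliant' are exhaustively dominated by a single AP node (built by AP → Adj AP), so they form a constituent.

Yes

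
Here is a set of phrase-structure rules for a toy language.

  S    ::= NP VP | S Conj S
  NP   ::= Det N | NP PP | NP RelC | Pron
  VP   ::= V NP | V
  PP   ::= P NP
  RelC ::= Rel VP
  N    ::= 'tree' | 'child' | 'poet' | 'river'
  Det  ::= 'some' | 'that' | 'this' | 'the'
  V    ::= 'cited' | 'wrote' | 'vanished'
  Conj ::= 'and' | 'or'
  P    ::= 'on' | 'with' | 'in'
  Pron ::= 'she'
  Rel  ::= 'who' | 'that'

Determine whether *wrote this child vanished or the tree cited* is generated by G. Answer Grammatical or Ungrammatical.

For S → NP VP, no prefix of the string parses as an NP. The alternative S rule S → S Conj S likewise has no satisfying split.

Ungrammatical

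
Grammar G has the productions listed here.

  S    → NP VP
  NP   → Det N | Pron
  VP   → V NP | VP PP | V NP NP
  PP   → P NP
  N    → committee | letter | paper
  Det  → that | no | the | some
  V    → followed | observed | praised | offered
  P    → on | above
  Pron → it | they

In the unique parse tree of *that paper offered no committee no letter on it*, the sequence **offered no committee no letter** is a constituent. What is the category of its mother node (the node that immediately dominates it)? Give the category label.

S
  NP
    Det: that
    N: paper
  VP
    VP
      V: offered
      NP
        Det: no
        N: committee
      NP
        Det: no
        N: letter
    PP
      P: on
      NP
        Pron: it
The span 'offered no committee no letter' is the VP node built by VP → V NP NP.
Its mother is the VP built by VP → VP PP.

VP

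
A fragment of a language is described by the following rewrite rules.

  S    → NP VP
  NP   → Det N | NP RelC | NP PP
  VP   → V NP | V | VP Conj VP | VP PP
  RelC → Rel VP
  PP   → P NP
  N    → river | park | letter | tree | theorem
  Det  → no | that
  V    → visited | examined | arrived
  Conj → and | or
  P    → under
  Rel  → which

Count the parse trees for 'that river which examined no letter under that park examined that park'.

3

Two of the 3 distinct bracketings:
[S [NP [NP [Det that] [N river]] [RelC [Rel which] [VP [V examined] [NP [NP [Det no] [N letter]] [PP [P under] [NP [Det that] [N park]]]]]]] [VP [V examined] [NP [Det that] [N park]]]]
[S [NP [NP [Det that] [N river]] [RelC [Rel which] [VP [VP [V examined] [NP [Det no] [N letter]]] [PP [P under] [NP [Det that] [N park]]]]]] [VP [V examined] [NP [Det that] [N park]]]]
The difference turns on whether NP → NP PP is used at the relevant span, versus an alternative expansion of NP.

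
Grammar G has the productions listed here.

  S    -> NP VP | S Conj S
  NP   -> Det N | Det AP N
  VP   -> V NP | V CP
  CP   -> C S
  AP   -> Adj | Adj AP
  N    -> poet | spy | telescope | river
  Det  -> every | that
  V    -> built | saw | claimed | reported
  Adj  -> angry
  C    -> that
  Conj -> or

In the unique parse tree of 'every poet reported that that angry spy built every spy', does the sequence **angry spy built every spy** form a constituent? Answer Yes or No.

No

[S [NP [Det every] [N poet]] [VP [V reported] [CP [C that] [S [NP [Det that] [AP [Adj angry]] [N spy]] [VP [V built] [NP [Det every] [N spy]]]]]]]
The smallest constituent containing 'angry spy built every spy' is the S spanning 'that angry spy built every spy'; no single node in the tree dominates exactly the given words.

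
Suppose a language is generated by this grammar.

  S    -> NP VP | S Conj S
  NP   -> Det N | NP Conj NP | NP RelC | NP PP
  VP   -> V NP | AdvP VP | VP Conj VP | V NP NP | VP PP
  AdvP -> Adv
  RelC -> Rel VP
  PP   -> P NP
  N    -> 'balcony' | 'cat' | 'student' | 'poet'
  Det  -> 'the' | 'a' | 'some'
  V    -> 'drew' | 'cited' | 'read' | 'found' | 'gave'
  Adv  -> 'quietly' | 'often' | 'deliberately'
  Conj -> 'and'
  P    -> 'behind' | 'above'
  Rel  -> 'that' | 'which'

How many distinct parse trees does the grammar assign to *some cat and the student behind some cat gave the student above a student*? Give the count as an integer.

Two of the 4 distinct bracketings:
[S [NP [NP [Det some] [N cat]] [Conj and] [NP [NP [Det the] [N student]] [PP [P behind] [NP [Det some] [N cat]]]]] [VP [V gave] [NP [NP [Det the] [N student]] [PP [P above] [NP [Det a] [N student]]]]]]
[S [NP [NP [Det some] [N cat]] [Conj and] [NP [NP [Det the] [N student]] [PP [P behind] [NP [Det some] [N cat]]]]] [VP [VP [V gave] [NP [Det the] [N student]]] [PP [P above] [NP [Det a] [N student]]]]]
The difference turns on whether VP → VP PP is used at the relevant span, versus an alternative expansion of VP.

4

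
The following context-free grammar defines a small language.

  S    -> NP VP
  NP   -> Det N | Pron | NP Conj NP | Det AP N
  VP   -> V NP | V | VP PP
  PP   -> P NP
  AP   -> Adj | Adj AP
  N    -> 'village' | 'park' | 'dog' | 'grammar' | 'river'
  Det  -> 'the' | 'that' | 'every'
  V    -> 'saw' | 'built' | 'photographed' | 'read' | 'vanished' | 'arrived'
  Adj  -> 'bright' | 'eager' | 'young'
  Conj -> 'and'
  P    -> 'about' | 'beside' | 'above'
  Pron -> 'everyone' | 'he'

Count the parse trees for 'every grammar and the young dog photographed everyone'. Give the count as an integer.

1

[S [NP [NP [Det every] [N grammar]] [Conj and] [NP [Det the] [AP [Adj young]] [N dog]]] [VP [V photographed] [NP [Pron everyone]]]]
No rule offers an alternative attachment or grouping for any span, so this is the only derivation.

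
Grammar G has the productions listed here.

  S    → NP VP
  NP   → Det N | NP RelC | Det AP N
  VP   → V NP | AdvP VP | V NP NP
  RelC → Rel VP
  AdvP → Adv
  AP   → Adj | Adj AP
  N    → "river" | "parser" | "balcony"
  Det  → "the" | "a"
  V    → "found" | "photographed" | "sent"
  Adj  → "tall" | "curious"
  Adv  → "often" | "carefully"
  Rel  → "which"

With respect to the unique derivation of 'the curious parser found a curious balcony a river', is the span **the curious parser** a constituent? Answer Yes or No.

Yes

[S [NP [Det the] [AP [Adj curious]] [N parser]] [VP [V found] [NP [Det a] [AP [Adj curious]] [N balcony]] [NP [Det a] [N river]]]]
The words 'the curious parser' are exhaustively dominated by a single NP node (built by NP → Det AP N), so they form a constituent.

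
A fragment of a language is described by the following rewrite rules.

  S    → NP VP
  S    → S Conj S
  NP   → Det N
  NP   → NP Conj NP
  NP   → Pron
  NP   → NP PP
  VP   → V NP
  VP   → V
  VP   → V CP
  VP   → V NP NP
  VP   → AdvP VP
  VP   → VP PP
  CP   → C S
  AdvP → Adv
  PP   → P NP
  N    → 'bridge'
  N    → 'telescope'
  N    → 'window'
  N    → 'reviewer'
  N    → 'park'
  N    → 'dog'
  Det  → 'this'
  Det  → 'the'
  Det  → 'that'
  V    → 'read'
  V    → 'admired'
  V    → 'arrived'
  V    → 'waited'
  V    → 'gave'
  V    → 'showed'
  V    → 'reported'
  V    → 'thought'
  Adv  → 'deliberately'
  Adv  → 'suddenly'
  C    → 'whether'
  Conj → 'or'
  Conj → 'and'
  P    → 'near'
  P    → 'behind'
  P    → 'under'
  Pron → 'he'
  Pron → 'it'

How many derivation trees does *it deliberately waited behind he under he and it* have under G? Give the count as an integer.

Two of the 7 distinct bracketings:
[S [NP [Pron it]] [VP [AdvP [Adv deliberately]] [VP [VP [V waited]] [PP [P behind] [NP [NP [NP [Pron he]] [PP [P under] [NP [Pron he]]]] [Conj and] [NP [Pron it]]]]]]]
[S [NP [Pron it]] [VP [AdvP [Adv deliberately]] [VP [VP [V waited]] [PP [P behind] [NP [NP [Pron he]] [PP [P under] [NP [NP [Pron he]] [Conj and] [NP [Pron it]]]]]]]]]
The trees differ in how a recursive rule is bracketed over the same span.

7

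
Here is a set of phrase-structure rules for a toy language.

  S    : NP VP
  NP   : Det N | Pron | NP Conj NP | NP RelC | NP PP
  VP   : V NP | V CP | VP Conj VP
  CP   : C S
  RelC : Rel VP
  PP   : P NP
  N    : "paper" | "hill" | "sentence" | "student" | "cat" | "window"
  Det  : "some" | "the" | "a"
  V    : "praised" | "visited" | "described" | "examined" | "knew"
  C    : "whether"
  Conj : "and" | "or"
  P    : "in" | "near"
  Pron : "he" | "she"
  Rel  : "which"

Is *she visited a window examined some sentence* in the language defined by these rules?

For S → NP VP, the only prefix that parses as NP is 'she', but the remainder 'visited a window examined some sentence' is not a VP under these rules.

Ungrammatical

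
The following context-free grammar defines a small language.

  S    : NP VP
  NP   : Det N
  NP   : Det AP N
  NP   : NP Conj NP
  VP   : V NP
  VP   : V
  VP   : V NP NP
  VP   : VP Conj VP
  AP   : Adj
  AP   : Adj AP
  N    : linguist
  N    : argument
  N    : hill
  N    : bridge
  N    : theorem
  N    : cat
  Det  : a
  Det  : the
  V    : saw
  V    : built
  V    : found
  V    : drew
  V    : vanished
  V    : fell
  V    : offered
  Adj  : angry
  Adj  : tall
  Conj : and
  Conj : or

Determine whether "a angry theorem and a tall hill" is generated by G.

Ungrammatical

For S → NP VP, the only prefix that parses as NP is 'a angry theorem', but the remainder 'and a tall hill' is not a VP under these rules.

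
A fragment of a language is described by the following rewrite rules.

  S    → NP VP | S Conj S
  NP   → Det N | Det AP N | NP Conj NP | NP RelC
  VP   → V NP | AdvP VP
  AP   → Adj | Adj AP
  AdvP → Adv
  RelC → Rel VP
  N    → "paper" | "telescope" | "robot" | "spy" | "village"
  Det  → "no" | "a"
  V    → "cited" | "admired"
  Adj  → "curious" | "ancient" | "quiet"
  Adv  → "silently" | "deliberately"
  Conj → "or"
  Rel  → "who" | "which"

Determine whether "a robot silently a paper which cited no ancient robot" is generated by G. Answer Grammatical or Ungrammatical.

Ungrammatical

An Adv word can never sit immediately before a Det word in any string this grammar generates, so the substring 'silently a' rules out a derivation.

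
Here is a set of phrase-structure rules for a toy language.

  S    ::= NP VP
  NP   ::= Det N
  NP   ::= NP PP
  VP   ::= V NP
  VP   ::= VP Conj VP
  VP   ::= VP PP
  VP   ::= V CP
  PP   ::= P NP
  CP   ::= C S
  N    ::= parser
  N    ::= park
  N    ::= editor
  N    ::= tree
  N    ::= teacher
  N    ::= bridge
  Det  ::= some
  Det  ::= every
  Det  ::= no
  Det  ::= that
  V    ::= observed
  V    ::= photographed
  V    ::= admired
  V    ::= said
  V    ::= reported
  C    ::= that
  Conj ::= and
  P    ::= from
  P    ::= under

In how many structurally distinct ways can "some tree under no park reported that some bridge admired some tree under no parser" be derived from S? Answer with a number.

Two of the 3 distinct bracketings:
[S [NP [NP [Det some] [N tree]] [PP [P under] [NP [Det no] [N park]]]] [VP [VP [V reported] [CP [C that] [S [NP [Det some] [N bridge]] [VP [V admired] [NP [Det some] [N tree]]]]]] [PP [P under] [NP [Det no] [N parser]]]]]
[S [NP [NP [Det some] [N tree]] [PP [P under] [NP [Det no] [N park]]]] [VP [V reported] [CP [C that] [S [NP [Det some] [N bridge]] [VP [V admired] [NP [NP [Det some] [N tree]] [PP [P under] [NP [Det no] [N parser]]]]]]]]]
The difference turns on whether VP → VP PP is used at the relevant span, versus an alternative expansion of VP.

3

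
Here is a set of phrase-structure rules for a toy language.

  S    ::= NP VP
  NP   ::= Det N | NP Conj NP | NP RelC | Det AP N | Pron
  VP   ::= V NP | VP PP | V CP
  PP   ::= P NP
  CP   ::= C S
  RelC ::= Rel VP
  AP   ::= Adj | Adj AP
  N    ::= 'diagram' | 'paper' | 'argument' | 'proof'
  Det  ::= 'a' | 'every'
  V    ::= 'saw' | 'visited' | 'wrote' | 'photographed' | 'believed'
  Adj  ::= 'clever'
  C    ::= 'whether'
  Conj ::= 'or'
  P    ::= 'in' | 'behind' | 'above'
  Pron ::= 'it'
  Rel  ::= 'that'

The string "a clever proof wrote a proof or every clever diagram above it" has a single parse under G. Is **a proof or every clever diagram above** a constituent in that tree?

No

[S [NP [Det a] [AP [Adj clever]] [N proof]] [VP [VP [V wrote] [NP [NP [Det a] [N proof]] [Conj or] [NP [Det every] [AP [Adj clever]] [N diagram]]]] [PP [P above] [NP [Pron it]]]]]
The smallest constituent containing 'a proof or every clever diagram above' is the VP spanning 'wrote a proof or every clever diagram above it'; no single node in the tree dominates exactly the given words.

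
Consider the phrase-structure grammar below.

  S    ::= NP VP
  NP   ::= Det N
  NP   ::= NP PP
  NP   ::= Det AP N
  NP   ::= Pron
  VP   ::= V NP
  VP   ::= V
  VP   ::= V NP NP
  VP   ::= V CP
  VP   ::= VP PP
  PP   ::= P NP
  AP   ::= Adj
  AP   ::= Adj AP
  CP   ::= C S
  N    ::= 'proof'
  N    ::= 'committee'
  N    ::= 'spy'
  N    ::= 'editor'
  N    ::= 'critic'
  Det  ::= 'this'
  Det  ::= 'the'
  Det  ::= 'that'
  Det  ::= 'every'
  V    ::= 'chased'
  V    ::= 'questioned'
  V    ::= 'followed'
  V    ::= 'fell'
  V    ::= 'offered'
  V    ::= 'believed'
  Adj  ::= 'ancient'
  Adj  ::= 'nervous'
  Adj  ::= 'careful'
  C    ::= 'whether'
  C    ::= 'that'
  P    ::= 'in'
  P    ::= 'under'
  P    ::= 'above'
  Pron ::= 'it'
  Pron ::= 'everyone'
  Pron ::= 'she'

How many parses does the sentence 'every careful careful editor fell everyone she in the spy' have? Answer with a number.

2

The two bracketings:
[S [NP [Det every] [AP [Adj careful] [AP [Adj careful]]] [N editor]] [VP [V fell] [NP [Pron everyone]] [NP [NP [Pron she]] [PP [P in] [NP [Det the] [N spy]]]]]]
[S [NP [Det every] [AP [Adj careful] [AP [Adj careful]]] [N editor]] [VP [VP [V fell] [NP [Pron everyone]] [NP [Pron she]]] [PP [P in] [NP [Det the] [N spy]]]]]
The difference turns on whether NP → NP PP is used at the relevant span, versus an alternative expansion of NP.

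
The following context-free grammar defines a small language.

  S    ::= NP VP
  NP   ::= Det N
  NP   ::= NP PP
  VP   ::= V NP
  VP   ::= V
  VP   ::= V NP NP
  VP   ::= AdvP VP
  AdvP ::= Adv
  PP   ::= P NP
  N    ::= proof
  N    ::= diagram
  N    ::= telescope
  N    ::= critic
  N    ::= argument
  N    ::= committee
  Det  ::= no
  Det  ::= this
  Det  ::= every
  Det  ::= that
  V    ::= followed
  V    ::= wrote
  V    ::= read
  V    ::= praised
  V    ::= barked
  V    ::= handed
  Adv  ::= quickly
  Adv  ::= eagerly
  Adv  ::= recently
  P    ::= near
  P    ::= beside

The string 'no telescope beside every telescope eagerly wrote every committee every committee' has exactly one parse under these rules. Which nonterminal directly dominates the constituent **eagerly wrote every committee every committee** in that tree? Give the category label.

S
  NP
    NP
      Det: no
      N: telescope
    PP
      P: beside
      NP
        Det: every
        N: telescope
  VP
    AdvP
      Adv: eagerly
    VP
      V: wrote
      NP
        Det: every
        N: committee
      NP
        Det: every
        N: committee
The span 'eagerly wrote every committee every committee' is the VP node built by VP → AdvP VP.
Its mother is the S built by S → NP VP.

S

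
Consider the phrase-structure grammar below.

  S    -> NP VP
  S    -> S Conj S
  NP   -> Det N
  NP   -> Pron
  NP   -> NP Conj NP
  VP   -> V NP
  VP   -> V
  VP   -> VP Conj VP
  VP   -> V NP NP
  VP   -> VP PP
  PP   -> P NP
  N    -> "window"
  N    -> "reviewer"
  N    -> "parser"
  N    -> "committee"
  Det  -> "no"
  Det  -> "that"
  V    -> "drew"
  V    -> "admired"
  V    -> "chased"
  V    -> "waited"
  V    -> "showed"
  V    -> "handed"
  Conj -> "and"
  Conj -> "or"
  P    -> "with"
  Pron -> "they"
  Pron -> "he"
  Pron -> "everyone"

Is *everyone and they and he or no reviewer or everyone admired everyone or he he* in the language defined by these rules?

[S [NP [NP [Pron everyone]] [Conj and] [NP [NP [Pron they]] [Conj and] [NP [NP [Pron he]] [Conj or] [NP [NP [Det no] [N reviewer]] [Conj or] [NP [Pron everyone]]]]]] [VP [V admired] [NP [NP [Pron everyone]] [Conj or] [NP [Pron he]]] [NP [Pron he]]]]
The bracketing above is licensed at every node by one of the given productions, with S at the root.

Grammatical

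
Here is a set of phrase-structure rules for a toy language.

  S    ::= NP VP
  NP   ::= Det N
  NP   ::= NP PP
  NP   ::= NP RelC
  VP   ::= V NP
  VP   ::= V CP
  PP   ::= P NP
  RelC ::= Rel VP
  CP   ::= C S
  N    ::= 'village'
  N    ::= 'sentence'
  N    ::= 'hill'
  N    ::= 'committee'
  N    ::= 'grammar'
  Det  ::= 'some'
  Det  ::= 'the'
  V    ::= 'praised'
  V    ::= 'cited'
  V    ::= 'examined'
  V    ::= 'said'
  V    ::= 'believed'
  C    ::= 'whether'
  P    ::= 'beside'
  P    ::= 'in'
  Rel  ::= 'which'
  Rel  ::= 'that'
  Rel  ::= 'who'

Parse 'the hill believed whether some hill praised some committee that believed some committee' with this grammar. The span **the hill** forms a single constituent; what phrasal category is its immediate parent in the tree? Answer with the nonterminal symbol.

S
  NP
    Det: the
    N: hill
  VP
    V: believed
    CP
      C: whether
      S
        NP
          Det: some
          N: hill
        VP
          V: praised
          NP
            NP
              Det: some
              N: committee
            RelC
              Rel: that
              VP
                V: believed
                NP
                  Det: some
                  N: committee
The span 'the hill' is the NP node built by NP → Det N.
Its mother is the S built by S → NP VP.

S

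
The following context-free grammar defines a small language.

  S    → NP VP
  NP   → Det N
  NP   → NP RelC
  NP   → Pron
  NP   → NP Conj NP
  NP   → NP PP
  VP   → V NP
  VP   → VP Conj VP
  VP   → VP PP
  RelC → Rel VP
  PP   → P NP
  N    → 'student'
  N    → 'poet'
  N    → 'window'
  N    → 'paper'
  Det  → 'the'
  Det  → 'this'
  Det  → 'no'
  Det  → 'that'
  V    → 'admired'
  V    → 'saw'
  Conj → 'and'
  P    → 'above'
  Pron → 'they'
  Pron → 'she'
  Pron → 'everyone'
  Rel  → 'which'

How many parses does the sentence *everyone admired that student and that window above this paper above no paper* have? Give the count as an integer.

9

Two of the 9 distinct bracketings:
[S [NP [Pron everyone]] [VP [V admired] [NP [NP [Det that] [N student]] [Conj and] [NP [NP [Det that] [N window]] [PP [P above] [NP [NP [Det this] [N paper]] [PP [P above] [NP [Det no] [N paper]]]]]]]]]
[S [NP [Pron everyone]] [VP [V admired] [NP [NP [Det that] [N student]] [Conj and] [NP [NP [NP [Det that] [N window]] [PP [P above] [NP [Det this] [N paper]]]] [PP [P above] [NP [Det no] [N paper]]]]]]]
The trees differ in how a recursive rule is bracketed over the same span.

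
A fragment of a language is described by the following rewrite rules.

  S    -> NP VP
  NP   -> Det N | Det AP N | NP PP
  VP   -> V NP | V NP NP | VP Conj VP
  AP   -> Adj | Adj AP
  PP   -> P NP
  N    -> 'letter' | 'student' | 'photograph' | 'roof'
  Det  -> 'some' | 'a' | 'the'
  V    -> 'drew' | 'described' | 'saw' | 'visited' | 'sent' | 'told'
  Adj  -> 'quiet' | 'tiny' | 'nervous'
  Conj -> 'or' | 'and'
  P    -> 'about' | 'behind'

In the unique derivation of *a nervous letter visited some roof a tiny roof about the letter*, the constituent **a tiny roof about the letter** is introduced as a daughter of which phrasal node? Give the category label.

[S [NP [Det a] [AP [Adj nervous]] [N letter]] [VP [V visited] [NP [Det some] [N roof]] [NP [NP [Det a] [AP [Adj tiny]] [N roof]] [PP [P about] [NP [Det the] [N letter]]]]]]
The span 'a tiny roof about the letter' is the NP node built by NP → NP PP.
Its mother is the VP built by VP → V NP NP.

VP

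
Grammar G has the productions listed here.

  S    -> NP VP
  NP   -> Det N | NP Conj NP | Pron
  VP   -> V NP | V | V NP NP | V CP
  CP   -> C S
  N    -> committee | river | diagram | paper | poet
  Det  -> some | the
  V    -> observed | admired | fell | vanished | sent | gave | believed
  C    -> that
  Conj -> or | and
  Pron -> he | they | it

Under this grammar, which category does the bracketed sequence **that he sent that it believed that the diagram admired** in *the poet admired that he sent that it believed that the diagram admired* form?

CP

S
  NP
    Det: the
    N: poet
  VP
    V: admired
    CP
      C: that
      S
        NP
          Pron: he
        VP
          V: sent
          CP
            C: that
            S
              NP
                Pron: it
              VP
                V: believed
                CP
                  C: that
                  S
                    NP
                      Det: the
                      N: diagram
                    VP
                      V: admired
The span 'that he sent that it believed that the diagram admired' is the CP node built by CP → C S.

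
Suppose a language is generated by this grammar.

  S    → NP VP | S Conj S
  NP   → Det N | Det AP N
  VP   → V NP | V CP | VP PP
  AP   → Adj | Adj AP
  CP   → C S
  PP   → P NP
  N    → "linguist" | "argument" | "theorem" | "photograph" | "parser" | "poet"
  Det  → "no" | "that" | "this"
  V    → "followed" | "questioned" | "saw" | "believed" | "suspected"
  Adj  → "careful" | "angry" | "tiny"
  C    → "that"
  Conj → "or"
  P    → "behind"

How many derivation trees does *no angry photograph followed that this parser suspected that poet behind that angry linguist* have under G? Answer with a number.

2

The two bracketings:
[S [NP [Det no] [AP [Adj angry]] [N photograph]] [VP [V followed] [CP [C that] [S [NP [Det this] [N parser]] [VP [VP [V suspected] [NP [Det that] [N poet]]] [PP [P behind] [NP [Det that] [AP [Adj angry]] [N linguist]]]]]]]]
[S [NP [Det no] [AP [Adj angry]] [N photograph]] [VP [VP [V followed] [CP [C that] [S [NP [Det this] [N parser]] [VP [V suspected] [NP [Det that] [N poet]]]]]] [PP [P behind] [NP [Det that] [AP [Adj angry]] [N linguist]]]]]
The trees differ in how a recursive rule is bracketed over the same span.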